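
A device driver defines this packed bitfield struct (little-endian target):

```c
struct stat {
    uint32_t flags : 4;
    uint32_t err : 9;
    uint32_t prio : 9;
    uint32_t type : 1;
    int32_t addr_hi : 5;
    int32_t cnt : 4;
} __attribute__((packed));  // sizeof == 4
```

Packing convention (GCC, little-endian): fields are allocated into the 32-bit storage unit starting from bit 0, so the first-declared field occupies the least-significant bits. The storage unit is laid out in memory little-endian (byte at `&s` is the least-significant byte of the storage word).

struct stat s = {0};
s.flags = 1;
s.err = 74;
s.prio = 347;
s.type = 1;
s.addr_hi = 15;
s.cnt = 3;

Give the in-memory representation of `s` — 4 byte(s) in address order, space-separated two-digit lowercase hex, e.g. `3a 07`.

[0+:4] flags=1 & 0xf = 0x1; word=0x00000001
[4+:9] err=74 & 0x1ff = 0x4a; word=0x000004a1
[13+:9] prio=347 & 0x1ff = 0x15b; word=0x002b64a1
[22+:1] type=1 & 0x1 = 0x1; word=0x006b64a1
[23+:5] addr_hi=15 & 0x1f = 0xf; word=0x07eb64a1
[28+:4] cnt=3 & 0xf = 0x3; word=0x37eb64a1
word = 0x37eb64a1 → little-endian bytes:
  [0]=0xa1  [1]=0x64  [2]=0xeb  [3]=0x37

a1 64 eb 37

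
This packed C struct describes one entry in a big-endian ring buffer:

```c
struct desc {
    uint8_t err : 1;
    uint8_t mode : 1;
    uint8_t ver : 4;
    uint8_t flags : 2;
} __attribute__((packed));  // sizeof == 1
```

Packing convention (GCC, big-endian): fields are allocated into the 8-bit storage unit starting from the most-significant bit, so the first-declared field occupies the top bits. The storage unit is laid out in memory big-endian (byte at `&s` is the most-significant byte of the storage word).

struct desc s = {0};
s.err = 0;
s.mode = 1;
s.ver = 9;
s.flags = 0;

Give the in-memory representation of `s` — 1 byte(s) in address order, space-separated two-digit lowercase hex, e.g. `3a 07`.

[7+:1] err=0 & 0x1 = 0x0; word=0x00
[6+:1] mode=1 & 0x1 = 0x1; word=0x40
[2+:4] ver=9 & 0xf = 0x9; word=0x64
[0+:2] flags=0 & 0x3 = 0x0; word=0x64
word = 0x64 → big-endian bytes:
  [0]=0x64

64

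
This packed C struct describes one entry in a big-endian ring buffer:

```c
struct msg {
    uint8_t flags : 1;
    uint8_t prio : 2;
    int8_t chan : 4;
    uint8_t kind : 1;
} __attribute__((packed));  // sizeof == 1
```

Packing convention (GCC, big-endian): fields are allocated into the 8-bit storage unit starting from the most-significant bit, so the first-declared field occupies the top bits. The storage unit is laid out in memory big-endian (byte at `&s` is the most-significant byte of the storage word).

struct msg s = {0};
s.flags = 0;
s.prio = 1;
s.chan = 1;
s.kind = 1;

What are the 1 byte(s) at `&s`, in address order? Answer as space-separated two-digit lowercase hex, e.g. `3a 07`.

[7+:1] flags=0 & 0x1 = 0x0; word=0x00
[5+:2] prio=1 & 0x3 = 0x1; word=0x20
[1+:4] chan=1 & 0xf = 0x1; word=0x22
[0+:1] kind=1 & 0x1 = 0x1; word=0x23
word = 0x23 → big-endian bytes:
  [0]=0x23

23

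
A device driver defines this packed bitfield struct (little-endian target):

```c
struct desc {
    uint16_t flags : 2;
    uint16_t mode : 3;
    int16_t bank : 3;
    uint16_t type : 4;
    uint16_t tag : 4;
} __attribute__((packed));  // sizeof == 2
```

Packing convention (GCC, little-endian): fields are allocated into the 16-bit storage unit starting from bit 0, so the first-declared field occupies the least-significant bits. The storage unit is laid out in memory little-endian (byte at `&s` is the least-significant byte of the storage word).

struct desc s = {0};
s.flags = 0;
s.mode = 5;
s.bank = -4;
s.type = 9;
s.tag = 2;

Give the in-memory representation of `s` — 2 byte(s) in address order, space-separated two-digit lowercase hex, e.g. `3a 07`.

94 29

flags:2 = 0 → 0x0 << 0 → word 0x0000
mode:3 = 5 → 0x5 << 2 → word 0x0014
bank:3 = -4 → 0x4 << 5 → word 0x0094
type:4 = 9 → 0x9 << 8 → word 0x0994
tag:4 = 2 → 0x2 << 12 → word 0x2994
word = 0x2994 → little-endian bytes:
  [0]=0x94  [1]=0x29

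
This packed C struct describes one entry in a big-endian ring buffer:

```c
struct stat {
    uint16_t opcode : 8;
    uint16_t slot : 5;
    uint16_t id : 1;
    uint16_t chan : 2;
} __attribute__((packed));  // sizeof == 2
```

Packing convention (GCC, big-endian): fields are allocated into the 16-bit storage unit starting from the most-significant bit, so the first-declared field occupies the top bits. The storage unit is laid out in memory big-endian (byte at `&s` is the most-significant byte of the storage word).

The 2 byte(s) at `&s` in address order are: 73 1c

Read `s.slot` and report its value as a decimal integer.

3

[0]=0x73 [1]=0x1c (big-endian) → word 0x731c
opcode [8+:8] = (word>>8) & 0xff = 115
slot [3+:5] = (word>>3) & 0x1f = 3  ←
id [2+:1] = (word>>2) & 0x1 = 1
chan [0+:2] = (word>>0) & 0x3 = 0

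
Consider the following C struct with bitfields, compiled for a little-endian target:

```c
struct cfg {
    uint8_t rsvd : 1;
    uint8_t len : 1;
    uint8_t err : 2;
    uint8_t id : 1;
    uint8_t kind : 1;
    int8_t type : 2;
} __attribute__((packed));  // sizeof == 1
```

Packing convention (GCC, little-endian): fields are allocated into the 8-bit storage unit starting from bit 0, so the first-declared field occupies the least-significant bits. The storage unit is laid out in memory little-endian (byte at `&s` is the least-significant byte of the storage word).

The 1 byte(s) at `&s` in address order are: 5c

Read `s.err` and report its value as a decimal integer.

[0]=0x5c (little-endian) → word 0x5c
rsvd:1 @ bit 0 → (0x5c>>0)&0x1 = 0x0
len:1 @ bit 1 → (0x5c>>1)&0x1 = 0x0
err:2 @ bit 2 → (0x5c>>2)&0x3 = 0x3  ←
id:1 @ bit 4 → (0x5c>>4)&0x1 = 0x1
kind:1 @ bit 5 → (0x5c>>5)&0x1 = 0x0
type:2 @ bit 6 → (0x5c>>6)&0x3 = 0x1

3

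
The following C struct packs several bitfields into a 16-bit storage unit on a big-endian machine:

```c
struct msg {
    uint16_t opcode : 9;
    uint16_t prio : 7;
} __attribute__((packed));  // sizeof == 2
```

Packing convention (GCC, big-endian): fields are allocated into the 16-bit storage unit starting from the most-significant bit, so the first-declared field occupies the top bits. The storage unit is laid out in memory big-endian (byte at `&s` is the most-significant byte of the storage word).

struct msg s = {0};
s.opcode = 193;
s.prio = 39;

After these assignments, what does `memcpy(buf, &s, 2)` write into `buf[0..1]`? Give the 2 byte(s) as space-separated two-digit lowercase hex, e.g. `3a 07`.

60 a7

opcode:9 = 193 → 0xc1 << 7 → word 0x6080
prio:7 = 39 → 0x27 << 0 → word 0x60a7
word = 0x60a7 → big-endian bytes:
  [0]=0x60  [1]=0xa7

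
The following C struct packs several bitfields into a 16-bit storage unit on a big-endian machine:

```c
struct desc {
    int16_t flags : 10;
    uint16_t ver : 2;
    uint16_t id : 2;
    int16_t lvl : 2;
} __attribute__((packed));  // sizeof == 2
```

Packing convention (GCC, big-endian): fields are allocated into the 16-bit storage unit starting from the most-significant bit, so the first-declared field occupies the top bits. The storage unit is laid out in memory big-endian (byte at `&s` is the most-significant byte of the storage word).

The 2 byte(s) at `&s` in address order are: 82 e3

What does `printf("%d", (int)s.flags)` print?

[0]=0x82 [1]=0xe3 (big-endian) → word 0x82e3
flags:10 @ bit 6 → (0x82e3>>6)&0x3ff = 0x20b  ←
ver:2 @ bit 4 → (0x82e3>>4)&0x3 = 0x2
id:2 @ bit 2 → (0x82e3>>2)&0x3 = 0x0
lvl:2 @ bit 0 → (0x82e3>>0)&0x3 = 0x3
flags signed 10b, MSB=1: 523 - 1024 = -501

-501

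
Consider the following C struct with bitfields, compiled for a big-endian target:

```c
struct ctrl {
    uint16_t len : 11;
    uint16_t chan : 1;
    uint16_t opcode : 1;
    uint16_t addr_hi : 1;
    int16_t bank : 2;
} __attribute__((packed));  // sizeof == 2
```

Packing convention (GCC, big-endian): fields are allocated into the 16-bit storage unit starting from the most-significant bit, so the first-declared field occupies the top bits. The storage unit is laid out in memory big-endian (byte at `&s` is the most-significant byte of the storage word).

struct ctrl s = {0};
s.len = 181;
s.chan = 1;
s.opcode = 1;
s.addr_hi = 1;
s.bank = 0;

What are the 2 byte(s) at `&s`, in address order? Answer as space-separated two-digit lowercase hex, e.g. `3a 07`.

len:11 = 181 → 0xb5 << 5 → word 0x16a0
chan:1 = 1 → 0x1 << 4 → word 0x16b0
opcode:1 = 1 → 0x1 << 3 → word 0x16b8
addr_hi:1 = 1 → 0x1 << 2 → word 0x16bc
bank:2 = 0 → 0x0 << 0 → word 0x16bc
word = 0x16bc → big-endian bytes:
  [0]=0x16  [1]=0xbc

16 bc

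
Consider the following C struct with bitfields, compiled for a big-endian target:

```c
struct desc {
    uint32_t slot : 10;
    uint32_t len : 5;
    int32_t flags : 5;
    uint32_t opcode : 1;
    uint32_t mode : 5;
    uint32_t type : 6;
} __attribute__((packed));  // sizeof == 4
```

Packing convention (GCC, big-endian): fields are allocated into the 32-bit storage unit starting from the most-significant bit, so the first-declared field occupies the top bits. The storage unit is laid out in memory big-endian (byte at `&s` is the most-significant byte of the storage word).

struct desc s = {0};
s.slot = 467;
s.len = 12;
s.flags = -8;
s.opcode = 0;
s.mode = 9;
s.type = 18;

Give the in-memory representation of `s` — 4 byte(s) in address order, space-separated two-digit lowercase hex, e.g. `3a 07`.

slot:10 = 467 → 0x1d3 << 22 → word 0x74c00000
len:5 = 12 → 0xc << 17 → word 0x74d80000
flags:5 = -8 → 0x18 << 12 → word 0x74d98000
opcode:1 = 0 → 0x0 << 11 → word 0x74d98000
mode:5 = 9 → 0x9 << 6 → word 0x74d98240
type:6 = 18 → 0x12 << 0 → word 0x74d98252
word = 0x74d98252 → big-endian bytes:
  [0]=0x74  [1]=0xd9  [2]=0x82  [3]=0x52

74 d9 82 52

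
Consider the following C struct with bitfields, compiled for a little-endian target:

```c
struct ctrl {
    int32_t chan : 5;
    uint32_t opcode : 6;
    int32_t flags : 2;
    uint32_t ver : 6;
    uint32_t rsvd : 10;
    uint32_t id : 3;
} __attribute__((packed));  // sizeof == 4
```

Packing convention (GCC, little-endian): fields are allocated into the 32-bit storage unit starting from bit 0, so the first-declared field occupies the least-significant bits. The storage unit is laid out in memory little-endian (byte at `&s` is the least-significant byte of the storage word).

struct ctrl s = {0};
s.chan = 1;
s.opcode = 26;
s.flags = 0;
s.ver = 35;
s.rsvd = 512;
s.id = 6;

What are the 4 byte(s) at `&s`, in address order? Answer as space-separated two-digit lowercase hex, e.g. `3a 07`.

41 63 04 d0

[0+:5] chan=1 & 0x1f = 0x1; word=0x00000001
[5+:6] opcode=26 & 0x3f = 0x1a; word=0x00000341
[11+:2] flags=0 & 0x3 = 0x0; word=0x00000341
[13+:6] ver=35 & 0x3f = 0x23; word=0x00046341
[19+:10] rsvd=512 & 0x3ff = 0x200; word=0x10046341
[29+:3] id=6 & 0x7 = 0x6; word=0xd0046341
word = 0xd0046341 → little-endian bytes:
  [0]=0x41  [1]=0x63  [2]=0x04  [3]=0xd0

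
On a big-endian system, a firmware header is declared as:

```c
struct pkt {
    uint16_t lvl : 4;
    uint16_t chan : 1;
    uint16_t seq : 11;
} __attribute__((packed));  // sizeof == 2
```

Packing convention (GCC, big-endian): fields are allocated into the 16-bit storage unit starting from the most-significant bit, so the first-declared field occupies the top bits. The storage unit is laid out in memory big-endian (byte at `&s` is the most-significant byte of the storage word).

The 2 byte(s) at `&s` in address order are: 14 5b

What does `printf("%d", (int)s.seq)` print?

[0]=0x14 [1]=0x5b (big-endian) → word 0x145b
lvl:4 @ bit 12 → (0x145b>>12)&0xf = 0x1
chan:1 @ bit 11 → (0x145b>>11)&0x1 = 0x0
seq:11 @ bit 0 → (0x145b>>0)&0x7ff = 0x45b  ←

1115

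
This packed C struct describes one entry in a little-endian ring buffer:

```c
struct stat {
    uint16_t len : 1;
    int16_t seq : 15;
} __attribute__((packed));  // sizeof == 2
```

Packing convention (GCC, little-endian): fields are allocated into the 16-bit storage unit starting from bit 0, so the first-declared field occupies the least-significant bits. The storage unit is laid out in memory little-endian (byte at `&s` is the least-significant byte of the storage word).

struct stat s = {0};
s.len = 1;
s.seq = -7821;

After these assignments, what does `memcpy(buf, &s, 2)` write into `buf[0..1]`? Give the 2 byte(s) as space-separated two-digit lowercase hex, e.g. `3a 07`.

[0+:1] len=1 & 0x1 = 0x1; word=0x0001
[1+:15] seq=-7821 & 0x7fff = 0x6173; word=0xc2e7
word = 0xc2e7 → little-endian bytes:
  [0]=0xe7  [1]=0xc2

e7 c2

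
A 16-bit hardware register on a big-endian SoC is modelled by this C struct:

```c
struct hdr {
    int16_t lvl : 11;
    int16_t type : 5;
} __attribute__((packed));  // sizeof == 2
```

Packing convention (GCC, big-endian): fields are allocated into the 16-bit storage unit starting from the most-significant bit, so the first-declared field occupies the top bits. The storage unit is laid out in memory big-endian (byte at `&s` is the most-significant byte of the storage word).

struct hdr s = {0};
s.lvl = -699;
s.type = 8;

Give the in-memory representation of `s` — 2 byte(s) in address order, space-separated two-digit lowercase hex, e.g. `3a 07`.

lvl:11 = -699 → 0x545 << 5 → word 0xa8a0
type:5 = 8 → 0x8 << 0 → word 0xa8a8
word = 0xa8a8 → big-endian bytes:
  [0]=0xa8  [1]=0xa8

a8 a8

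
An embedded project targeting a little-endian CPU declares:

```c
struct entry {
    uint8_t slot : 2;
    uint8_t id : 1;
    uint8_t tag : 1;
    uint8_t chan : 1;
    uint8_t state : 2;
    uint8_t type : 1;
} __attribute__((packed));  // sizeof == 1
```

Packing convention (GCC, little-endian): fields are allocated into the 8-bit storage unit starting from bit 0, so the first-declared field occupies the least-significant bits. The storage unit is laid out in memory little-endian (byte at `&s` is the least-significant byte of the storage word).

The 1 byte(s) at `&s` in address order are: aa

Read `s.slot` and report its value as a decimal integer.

[0]=0xaa (little-endian) → word 0xaa
slot [0+:2] = (word>>0) & 0x3 = 2  ←
id [2+:1] = (word>>2) & 0x1 = 0
tag [3+:1] = (word>>3) & 0x1 = 1
chan [4+:1] = (word>>4) & 0x1 = 0
state [5+:2] = (word>>5) & 0x3 = 1
type [7+:1] = (word>>7) & 0x1 = 1

2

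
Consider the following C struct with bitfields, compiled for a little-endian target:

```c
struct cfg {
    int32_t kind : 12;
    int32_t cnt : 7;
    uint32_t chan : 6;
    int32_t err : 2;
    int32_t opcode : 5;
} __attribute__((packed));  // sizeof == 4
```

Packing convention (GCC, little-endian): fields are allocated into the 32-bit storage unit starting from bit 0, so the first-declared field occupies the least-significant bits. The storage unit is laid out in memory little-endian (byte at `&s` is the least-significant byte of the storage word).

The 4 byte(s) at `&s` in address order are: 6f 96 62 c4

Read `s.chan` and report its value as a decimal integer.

[0]=0x6f [1]=0x96 [2]=0x62 [3]=0xc4 (little-endian) → word 0xc462966f
kind:12 @ bit 0 → (0xc462966f>>0)&0xfff = 0x66f
cnt:7 @ bit 12 → (0xc462966f>>12)&0x7f = 0x29
chan:6 @ bit 19 → (0xc462966f>>19)&0x3f = 0xc  ←
err:2 @ bit 25 → (0xc462966f>>25)&0x3 = 0x2
opcode:5 @ bit 27 → (0xc462966f>>27)&0x1f = 0x18

12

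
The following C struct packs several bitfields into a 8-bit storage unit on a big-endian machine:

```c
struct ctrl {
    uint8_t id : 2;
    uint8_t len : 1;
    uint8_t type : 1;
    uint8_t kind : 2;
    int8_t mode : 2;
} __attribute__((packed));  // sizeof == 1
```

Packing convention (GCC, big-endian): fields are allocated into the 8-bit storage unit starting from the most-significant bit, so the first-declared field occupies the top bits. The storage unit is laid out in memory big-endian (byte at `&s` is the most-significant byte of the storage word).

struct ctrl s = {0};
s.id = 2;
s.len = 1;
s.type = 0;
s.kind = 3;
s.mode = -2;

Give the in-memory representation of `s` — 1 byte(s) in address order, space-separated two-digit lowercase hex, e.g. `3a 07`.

[6+:2] id=2 & 0x3 = 0x2; word=0x80
[5+:1] len=1 & 0x1 = 0x1; word=0xa0
[4+:1] type=0 & 0x1 = 0x0; word=0xa0
[2+:2] kind=3 & 0x3 = 0x3; word=0xac
[0+:2] mode=-2 & 0x3 = 0x2; word=0xae
word = 0xae → big-endian bytes:
  [0]=0xae

ae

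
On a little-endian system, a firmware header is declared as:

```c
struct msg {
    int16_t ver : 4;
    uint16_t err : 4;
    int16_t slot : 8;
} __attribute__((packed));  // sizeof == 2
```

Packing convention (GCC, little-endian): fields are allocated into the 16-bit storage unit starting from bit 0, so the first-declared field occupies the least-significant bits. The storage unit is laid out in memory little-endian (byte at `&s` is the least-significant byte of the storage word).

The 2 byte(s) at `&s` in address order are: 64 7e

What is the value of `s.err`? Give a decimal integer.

[0]=0x64 [1]=0x7e (little-endian) → word 0x7e64
ver:4 @ bit 0 → (0x7e64>>0)&0xf = 0x4
err:4 @ bit 4 → (0x7e64>>4)&0xf = 0x6  ←
slot:8 @ bit 8 → (0x7e64>>8)&0xff = 0x7e

6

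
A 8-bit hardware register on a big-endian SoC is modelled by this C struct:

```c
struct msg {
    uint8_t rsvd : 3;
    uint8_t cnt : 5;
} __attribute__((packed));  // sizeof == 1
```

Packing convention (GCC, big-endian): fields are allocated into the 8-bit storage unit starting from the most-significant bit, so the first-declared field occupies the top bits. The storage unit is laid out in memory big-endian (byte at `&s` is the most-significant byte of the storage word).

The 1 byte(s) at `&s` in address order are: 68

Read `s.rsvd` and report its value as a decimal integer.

3

[0]=0x68 (big-endian) → word 0x68
rsvd:3 @ bit 5 → (0x68>>5)&0x7 = 0x3  ←
cnt:5 @ bit 0 → (0x68>>0)&0x1f = 0x8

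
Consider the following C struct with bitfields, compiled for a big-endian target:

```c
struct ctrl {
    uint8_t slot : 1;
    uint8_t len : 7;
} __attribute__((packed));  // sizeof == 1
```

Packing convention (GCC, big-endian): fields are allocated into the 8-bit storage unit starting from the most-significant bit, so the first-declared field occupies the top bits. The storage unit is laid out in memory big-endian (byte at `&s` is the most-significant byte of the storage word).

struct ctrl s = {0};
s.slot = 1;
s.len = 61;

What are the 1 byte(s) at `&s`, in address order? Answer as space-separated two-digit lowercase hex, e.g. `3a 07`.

bd

[7+:1] slot=1 & 0x1 = 0x1; word=0x80
[0+:7] len=61 & 0x7f = 0x3d; word=0xbd
word = 0xbd → big-endian bytes:
  [0]=0xbd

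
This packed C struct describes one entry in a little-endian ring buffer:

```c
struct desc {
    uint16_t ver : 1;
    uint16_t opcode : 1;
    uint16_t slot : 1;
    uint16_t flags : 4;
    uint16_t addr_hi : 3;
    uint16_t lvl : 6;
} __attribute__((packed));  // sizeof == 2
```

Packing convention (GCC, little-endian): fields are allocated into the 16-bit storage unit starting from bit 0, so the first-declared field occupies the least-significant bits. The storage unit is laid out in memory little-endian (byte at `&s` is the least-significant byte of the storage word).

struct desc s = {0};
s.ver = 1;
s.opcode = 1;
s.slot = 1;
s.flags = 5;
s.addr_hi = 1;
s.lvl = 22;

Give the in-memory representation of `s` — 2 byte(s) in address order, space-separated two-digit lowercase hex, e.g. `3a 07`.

ver (1b) val=1 bits=0x1 at bit 0: 0x0001
opcode (1b) val=1 bits=0x1 at bit 1: 0x0003
slot (1b) val=1 bits=0x1 at bit 2: 0x0007
flags (4b) val=5 bits=0x5 at bit 3: 0x002f
addr_hi (3b) val=1 bits=0x1 at bit 7: 0x00af
lvl (6b) val=22 bits=0x16 at bit 10: 0x58af
word = 0x58af → little-endian bytes:
  [0]=0xaf  [1]=0x58

af 58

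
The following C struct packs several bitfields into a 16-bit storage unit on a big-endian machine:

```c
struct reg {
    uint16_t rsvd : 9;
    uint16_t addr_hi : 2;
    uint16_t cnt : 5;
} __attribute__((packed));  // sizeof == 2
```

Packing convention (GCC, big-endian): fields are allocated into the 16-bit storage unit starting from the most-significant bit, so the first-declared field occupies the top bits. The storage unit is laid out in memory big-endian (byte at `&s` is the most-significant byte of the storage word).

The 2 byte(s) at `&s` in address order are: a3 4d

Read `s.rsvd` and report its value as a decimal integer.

[0]=0xa3 [1]=0x4d (big-endian) → word 0xa34d
rsvd:9 @ bit 7 → (0xa34d>>7)&0x1ff = 0x146  ←
addr_hi:2 @ bit 5 → (0xa34d>>5)&0x3 = 0x2
cnt:5 @ bit 0 → (0xa34d>>0)&0x1f = 0xd

326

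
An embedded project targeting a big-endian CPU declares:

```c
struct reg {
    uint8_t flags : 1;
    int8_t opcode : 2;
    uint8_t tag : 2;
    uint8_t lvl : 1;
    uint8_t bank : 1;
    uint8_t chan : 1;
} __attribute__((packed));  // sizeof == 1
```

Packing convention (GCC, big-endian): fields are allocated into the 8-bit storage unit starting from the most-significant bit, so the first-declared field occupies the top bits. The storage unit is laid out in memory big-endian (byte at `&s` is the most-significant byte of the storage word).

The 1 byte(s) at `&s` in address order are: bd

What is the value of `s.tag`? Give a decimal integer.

[0]=0xbd (big-endian) → word 0xbd
flags [7+:1] = (word>>7) & 0x1 = 1
opcode [5+:2] = (word>>5) & 0x3 = 1
tag [3+:2] = (word>>3) & 0x3 = 3  ←
lvl [2+:1] = (word>>2) & 0x1 = 1
bank [1+:1] = (word>>1) & 0x1 = 0
chan [0+:1] = (word>>0) & 0x1 = 1

3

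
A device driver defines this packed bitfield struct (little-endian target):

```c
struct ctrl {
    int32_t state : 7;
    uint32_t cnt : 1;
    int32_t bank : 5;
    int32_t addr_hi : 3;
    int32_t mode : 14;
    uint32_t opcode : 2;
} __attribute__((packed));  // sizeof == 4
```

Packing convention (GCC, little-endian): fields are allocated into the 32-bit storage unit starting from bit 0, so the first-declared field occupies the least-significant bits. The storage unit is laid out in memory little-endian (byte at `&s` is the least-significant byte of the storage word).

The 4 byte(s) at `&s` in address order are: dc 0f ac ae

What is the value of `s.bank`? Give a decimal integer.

15

[0]=0xdc [1]=0x0f [2]=0xac [3]=0xae (little-endian) → word 0xaeac0fdc
state [0+:7] = (word>>0) & 0x7f = 92
cnt [7+:1] = (word>>7) & 0x1 = 1
bank [8+:5] = (word>>8) & 0x1f = 15  ←
addr_hi [13+:3] = (word>>13) & 0x7 = 0
mode [16+:14] = (word>>16) & 0x3fff = 11948
opcode [30+:2] = (word>>30) & 0x3 = 2
bank signed 5b, MSB=0: value = 15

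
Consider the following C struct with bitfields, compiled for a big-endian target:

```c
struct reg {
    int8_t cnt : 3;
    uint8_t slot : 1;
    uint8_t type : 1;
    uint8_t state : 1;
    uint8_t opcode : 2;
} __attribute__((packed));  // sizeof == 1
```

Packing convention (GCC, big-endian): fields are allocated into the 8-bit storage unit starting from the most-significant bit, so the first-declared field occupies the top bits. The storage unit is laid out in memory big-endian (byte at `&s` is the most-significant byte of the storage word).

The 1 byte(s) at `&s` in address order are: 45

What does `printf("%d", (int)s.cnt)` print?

[0]=0x45 (big-endian) → word 0x45
cnt:3 @ bit 5 → (0x45>>5)&0x7 = 0x2  ←
slot:1 @ bit 4 → (0x45>>4)&0x1 = 0x0
type:1 @ bit 3 → (0x45>>3)&0x1 = 0x0
state:1 @ bit 2 → (0x45>>2)&0x1 = 0x1
opcode:2 @ bit 0 → (0x45>>0)&0x3 = 0x1
cnt signed 3b, MSB=0: value = 2

2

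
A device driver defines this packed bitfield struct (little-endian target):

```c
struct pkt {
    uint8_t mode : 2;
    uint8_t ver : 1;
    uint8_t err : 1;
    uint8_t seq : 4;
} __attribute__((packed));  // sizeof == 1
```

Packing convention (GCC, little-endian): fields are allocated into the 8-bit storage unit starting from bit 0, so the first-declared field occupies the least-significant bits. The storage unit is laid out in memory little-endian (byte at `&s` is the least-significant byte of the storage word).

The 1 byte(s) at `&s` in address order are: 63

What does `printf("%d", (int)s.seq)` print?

6

[0]=0x63 (little-endian) → word 0x63
mode:2 @ bit 0 → (0x63>>0)&0x3 = 0x3
ver:1 @ bit 2 → (0x63>>2)&0x1 = 0x0
err:1 @ bit 3 → (0x63>>3)&0x1 = 0x0
seq:4 @ bit 4 → (0x63>>4)&0xf = 0x6  ←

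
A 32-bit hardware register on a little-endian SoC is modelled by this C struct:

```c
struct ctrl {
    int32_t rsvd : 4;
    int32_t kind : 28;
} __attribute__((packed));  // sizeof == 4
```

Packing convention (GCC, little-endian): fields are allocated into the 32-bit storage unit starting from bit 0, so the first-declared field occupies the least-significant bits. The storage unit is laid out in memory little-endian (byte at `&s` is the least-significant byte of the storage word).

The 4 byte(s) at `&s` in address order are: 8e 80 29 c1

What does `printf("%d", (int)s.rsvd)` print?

[0]=0x8e [1]=0x80 [2]=0x29 [3]=0xc1 (little-endian) → word 0xc129808e
rsvd:4 @ bit 0 → (0xc129808e>>0)&0xf = 0xe  ←
kind:28 @ bit 4 → (0xc129808e>>4)&0xfffffff = 0xc129808
rsvd signed 4b, MSB=1: 14 - 16 = -2

-2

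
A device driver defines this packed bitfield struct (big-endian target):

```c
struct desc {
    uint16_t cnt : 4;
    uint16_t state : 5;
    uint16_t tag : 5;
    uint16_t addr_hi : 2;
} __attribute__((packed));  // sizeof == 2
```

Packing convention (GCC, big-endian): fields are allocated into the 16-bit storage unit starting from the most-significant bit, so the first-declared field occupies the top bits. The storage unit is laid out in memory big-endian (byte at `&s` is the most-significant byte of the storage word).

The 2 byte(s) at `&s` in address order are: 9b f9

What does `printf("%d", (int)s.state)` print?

23

[0]=0x9b [1]=0xf9 (big-endian) → word 0x9bf9
cnt [12+:4] = (word>>12) & 0xf = 9
state [7+:5] = (word>>7) & 0x1f = 23  ←
tag [2+:5] = (word>>2) & 0x1f = 30
addr_hi [0+:2] = (word>>0) & 0x3 = 1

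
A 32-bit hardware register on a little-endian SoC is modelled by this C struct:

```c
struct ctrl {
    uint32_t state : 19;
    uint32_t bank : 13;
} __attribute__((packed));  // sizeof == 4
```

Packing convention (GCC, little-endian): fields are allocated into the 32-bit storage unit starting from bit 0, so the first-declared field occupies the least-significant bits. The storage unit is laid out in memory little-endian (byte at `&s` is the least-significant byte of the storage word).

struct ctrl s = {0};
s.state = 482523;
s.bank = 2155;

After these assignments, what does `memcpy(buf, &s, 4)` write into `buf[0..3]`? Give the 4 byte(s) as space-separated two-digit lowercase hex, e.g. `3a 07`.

db 5c 5f 43

state:19 = 482523 → 0x75cdb << 0 → word 0x00075cdb
bank:13 = 2155 → 0x86b << 19 → word 0x435f5cdb
word = 0x435f5cdb → little-endian bytes:
  [0]=0xdb  [1]=0x5c  [2]=0x5f  [3]=0x43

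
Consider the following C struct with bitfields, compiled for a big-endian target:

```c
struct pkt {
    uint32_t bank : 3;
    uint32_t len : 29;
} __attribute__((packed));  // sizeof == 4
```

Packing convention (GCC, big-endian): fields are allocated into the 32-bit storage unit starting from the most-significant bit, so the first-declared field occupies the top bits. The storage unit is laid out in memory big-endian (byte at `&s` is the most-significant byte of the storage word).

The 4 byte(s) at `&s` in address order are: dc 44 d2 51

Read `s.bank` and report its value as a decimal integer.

[0]=0xdc [1]=0x44 [2]=0xd2 [3]=0x51 (big-endian) → word 0xdc44d251
bank:3 @ bit 29 → (0xdc44d251>>29)&0x7 = 0x6  ←
len:29 @ bit 0 → (0xdc44d251>>0)&0x1fffffff = 0x1c44d251

6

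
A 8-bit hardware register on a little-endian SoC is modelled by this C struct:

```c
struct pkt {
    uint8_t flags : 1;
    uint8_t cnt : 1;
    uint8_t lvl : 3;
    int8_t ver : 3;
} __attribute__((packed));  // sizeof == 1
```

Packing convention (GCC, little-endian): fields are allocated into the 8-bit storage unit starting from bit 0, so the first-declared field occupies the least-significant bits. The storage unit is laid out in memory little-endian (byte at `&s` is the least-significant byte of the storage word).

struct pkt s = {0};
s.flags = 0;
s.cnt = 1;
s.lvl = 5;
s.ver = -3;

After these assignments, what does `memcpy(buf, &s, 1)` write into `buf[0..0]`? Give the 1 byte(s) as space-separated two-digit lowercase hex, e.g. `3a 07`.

b6

flags (1b) val=0 bits=0x0 at bit 0: 0x00
cnt (1b) val=1 bits=0x1 at bit 1: 0x02
lvl (3b) val=5 bits=0x5 at bit 2: 0x16
ver (3b) val=-3 bits=0x5 at bit 5: 0xb6
word = 0xb6 → little-endian bytes:
  [0]=0xb6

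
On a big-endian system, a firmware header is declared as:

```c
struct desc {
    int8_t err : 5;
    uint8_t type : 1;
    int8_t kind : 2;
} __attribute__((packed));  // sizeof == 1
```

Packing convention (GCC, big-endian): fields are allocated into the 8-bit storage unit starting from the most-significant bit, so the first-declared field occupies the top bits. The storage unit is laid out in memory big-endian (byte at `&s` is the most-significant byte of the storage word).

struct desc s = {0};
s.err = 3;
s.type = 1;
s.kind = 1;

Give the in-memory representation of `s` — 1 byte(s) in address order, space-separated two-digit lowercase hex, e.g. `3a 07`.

1d

err (5b) val=3 bits=0x3 at bit 3: 0x18
type (1b) val=1 bits=0x1 at bit 2: 0x1c
kind (2b) val=1 bits=0x1 at bit 0: 0x1d
word = 0x1d → big-endian bytes:
  [0]=0x1d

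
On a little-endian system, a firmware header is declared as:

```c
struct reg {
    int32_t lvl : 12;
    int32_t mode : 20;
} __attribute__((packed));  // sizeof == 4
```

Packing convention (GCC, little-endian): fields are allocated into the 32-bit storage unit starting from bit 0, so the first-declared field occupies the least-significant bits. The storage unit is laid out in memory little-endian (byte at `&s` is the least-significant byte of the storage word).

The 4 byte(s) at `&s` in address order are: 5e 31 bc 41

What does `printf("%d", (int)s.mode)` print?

269251

[0]=0x5e [1]=0x31 [2]=0xbc [3]=0x41 (little-endian) → word 0x41bc315e
lvl [0+:12] = (word>>0) & 0xfff = 350
mode [12+:20] = (word>>12) & 0xfffff = 269251  ←
mode signed 20b, MSB=0: value = 269251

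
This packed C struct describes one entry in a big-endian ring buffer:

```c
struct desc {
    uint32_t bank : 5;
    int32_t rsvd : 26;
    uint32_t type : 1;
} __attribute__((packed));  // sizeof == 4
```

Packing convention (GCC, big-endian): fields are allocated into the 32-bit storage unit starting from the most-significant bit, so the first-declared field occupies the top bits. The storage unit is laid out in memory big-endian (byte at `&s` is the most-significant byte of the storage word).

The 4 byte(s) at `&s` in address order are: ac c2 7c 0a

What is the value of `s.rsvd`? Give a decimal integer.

-27181563

[0]=0xac [1]=0xc2 [2]=0x7c [3]=0x0a (big-endian) → word 0xacc27c0a
bank [27+:5] = (word>>27) & 0x1f = 21
rsvd [1+:26] = (word>>1) & 0x3ffffff = 39927301  ←
type [0+:1] = (word>>0) & 0x1 = 0
rsvd signed 26b, MSB=1: 39927301 - 67108864 = -27181563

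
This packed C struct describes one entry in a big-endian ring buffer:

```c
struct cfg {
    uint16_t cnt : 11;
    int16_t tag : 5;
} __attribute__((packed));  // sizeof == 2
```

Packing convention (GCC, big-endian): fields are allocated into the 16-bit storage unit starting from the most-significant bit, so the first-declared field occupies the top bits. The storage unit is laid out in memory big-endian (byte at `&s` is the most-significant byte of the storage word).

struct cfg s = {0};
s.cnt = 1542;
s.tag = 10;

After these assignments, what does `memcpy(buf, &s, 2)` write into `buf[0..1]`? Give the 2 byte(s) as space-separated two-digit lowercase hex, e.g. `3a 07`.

[5+:11] cnt=1542 & 0x7ff = 0x606; word=0xc0c0
[0+:5] tag=10 & 0x1f = 0xa; word=0xc0ca
word = 0xc0ca → big-endian bytes:
  [0]=0xc0  [1]=0xca

c0 ca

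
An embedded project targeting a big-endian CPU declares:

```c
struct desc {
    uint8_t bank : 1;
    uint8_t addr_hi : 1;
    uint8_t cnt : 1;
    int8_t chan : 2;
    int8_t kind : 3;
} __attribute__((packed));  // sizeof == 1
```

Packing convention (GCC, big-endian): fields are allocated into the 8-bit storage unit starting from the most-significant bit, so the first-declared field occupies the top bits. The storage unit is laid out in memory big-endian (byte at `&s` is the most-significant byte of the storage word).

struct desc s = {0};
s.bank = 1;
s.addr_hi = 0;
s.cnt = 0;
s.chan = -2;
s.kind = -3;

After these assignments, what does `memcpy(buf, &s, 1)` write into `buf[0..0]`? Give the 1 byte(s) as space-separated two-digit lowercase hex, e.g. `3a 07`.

95

bank (1b) val=1 bits=0x1 at bit 7: 0x80
addr_hi (1b) val=0 bits=0x0 at bit 6: 0x80
cnt (1b) val=0 bits=0x0 at bit 5: 0x80
chan (2b) val=-2 bits=0x2 at bit 3: 0x90
kind (3b) val=-3 bits=0x5 at bit 0: 0x95
word = 0x95 → big-endian bytes:
  [0]=0x95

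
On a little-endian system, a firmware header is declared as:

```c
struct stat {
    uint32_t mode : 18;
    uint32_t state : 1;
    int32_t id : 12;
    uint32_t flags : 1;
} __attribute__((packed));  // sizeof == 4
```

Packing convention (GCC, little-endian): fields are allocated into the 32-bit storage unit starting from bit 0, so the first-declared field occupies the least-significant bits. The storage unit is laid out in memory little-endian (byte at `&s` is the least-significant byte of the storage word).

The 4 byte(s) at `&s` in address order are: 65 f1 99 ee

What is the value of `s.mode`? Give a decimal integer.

[0]=0x65 [1]=0xf1 [2]=0x99 [3]=0xee (little-endian) → word 0xee99f165
mode:18 @ bit 0 → (0xee99f165>>0)&0x3ffff = 0x1f165  ←
state:1 @ bit 18 → (0xee99f165>>18)&0x1 = 0x0
id:12 @ bit 19 → (0xee99f165>>19)&0xfff = 0xdd3
flags:1 @ bit 31 → (0xee99f165>>31)&0x1 = 0x1

127333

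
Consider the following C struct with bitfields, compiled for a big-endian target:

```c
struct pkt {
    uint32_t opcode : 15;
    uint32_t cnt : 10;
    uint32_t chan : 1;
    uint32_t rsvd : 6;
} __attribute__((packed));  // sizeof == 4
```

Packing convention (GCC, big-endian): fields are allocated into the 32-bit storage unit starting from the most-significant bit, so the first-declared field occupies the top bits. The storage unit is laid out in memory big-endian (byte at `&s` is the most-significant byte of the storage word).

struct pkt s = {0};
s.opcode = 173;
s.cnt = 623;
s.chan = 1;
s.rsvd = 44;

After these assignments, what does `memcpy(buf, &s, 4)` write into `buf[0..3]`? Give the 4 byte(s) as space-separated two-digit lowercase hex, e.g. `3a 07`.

01 5b 37 ec

opcode:15 = 173 → 0xad << 17 → word 0x015a0000
cnt:10 = 623 → 0x26f << 7 → word 0x015b3780
chan:1 = 1 → 0x1 << 6 → word 0x015b37c0
rsvd:6 = 44 → 0x2c << 0 → word 0x015b37ec
word = 0x015b37ec → big-endian bytes:
  [0]=0x01  [1]=0x5b  [2]=0x37  [3]=0xec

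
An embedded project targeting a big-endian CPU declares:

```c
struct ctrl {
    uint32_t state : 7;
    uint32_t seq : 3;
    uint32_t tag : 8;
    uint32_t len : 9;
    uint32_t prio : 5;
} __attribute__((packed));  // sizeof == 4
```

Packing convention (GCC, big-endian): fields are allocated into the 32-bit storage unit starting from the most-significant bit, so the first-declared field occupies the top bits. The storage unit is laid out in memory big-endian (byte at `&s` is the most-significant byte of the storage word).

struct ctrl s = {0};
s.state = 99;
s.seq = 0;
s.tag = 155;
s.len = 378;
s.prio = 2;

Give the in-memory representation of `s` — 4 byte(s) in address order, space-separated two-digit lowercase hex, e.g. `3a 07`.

c6 26 ef 42

state (7b) val=99 bits=0x63 at bit 25: 0xc6000000
seq (3b) val=0 bits=0x0 at bit 22: 0xc6000000
tag (8b) val=155 bits=0x9b at bit 14: 0xc626c000
len (9b) val=378 bits=0x17a at bit 5: 0xc626ef40
prio (5b) val=2 bits=0x2 at bit 0: 0xc626ef42
word = 0xc626ef42 → big-endian bytes:
  [0]=0xc6  [1]=0x26  [2]=0xef  [3]=0x42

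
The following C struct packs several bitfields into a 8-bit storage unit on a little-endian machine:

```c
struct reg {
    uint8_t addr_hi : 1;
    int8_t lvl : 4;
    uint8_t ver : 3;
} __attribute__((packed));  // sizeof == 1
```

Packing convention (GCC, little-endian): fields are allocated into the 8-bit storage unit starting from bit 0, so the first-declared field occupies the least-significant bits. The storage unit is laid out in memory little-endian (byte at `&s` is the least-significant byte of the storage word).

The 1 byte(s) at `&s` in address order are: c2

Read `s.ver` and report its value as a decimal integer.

[0]=0xc2 (little-endian) → word 0xc2
addr_hi:1 @ bit 0 → (0xc2>>0)&0x1 = 0x0
lvl:4 @ bit 1 → (0xc2>>1)&0xf = 0x1
ver:3 @ bit 5 → (0xc2>>5)&0x7 = 0x6  ←

6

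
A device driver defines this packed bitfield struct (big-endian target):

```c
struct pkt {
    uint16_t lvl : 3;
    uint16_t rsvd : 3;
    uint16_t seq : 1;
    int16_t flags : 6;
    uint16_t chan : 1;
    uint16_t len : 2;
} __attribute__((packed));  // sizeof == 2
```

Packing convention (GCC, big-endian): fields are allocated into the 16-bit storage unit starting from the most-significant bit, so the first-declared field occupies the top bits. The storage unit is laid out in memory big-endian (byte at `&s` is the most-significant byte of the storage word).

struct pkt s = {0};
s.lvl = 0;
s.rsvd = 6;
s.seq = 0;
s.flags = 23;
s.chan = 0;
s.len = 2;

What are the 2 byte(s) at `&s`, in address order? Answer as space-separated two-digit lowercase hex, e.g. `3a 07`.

18 ba

[13+:3] lvl=0 & 0x7 = 0x0; word=0x0000
[10+:3] rsvd=6 & 0x7 = 0x6; word=0x1800
[9+:1] seq=0 & 0x1 = 0x0; word=0x1800
[3+:6] flags=23 & 0x3f = 0x17; word=0x18b8
[2+:1] chan=0 & 0x1 = 0x0; word=0x18b8
[0+:2] len=2 & 0x3 = 0x2; word=0x18ba
word = 0x18ba → big-endian bytes:
  [0]=0x18  [1]=0xba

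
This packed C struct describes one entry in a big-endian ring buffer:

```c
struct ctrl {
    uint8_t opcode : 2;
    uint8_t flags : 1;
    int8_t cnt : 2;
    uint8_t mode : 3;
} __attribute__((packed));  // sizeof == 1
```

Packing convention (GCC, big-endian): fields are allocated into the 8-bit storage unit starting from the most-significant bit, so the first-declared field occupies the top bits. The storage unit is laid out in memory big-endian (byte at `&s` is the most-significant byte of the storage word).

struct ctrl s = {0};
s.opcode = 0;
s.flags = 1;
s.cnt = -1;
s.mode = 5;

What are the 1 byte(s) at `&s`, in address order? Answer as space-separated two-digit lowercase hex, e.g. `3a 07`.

opcode:2 = 0 → 0x0 << 6 → word 0x00
flags:1 = 1 → 0x1 << 5 → word 0x20
cnt:2 = -1 → 0x3 << 3 → word 0x38
mode:3 = 5 → 0x5 << 0 → word 0x3d
word = 0x3d → big-endian bytes:
  [0]=0x3d

3d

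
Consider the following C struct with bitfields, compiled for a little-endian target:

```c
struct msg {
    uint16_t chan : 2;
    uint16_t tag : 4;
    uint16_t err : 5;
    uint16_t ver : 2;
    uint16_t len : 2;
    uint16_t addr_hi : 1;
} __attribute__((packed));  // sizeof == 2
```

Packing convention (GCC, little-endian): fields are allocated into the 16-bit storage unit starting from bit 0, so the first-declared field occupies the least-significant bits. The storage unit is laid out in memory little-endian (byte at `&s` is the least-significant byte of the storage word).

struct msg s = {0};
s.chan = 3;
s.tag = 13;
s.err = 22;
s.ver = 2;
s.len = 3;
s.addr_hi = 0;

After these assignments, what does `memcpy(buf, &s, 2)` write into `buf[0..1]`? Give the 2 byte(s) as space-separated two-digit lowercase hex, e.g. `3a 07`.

[0+:2] chan=3 & 0x3 = 0x3; word=0x0003
[2+:4] tag=13 & 0xf = 0xd; word=0x0037
[6+:5] err=22 & 0x1f = 0x16; word=0x05b7
[11+:2] ver=2 & 0x3 = 0x2; word=0x15b7
[13+:2] len=3 & 0x3 = 0x3; word=0x75b7
[15+:1] addr_hi=0 & 0x1 = 0x0; word=0x75b7
word = 0x75b7 → little-endian bytes:
  [0]=0xb7  [1]=0x75

b7 75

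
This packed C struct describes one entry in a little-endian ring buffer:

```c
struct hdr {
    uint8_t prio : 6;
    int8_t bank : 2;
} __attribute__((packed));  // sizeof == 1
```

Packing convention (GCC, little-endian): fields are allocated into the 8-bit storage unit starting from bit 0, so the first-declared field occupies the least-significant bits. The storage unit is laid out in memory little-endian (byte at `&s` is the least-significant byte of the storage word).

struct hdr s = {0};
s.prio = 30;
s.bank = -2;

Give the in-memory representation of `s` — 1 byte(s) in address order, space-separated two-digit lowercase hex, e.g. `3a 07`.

[0+:6] prio=30 & 0x3f = 0x1e; word=0x1e
[6+:2] bank=-2 & 0x3 = 0x2; word=0x9e
word = 0x9e → little-endian bytes:
  [0]=0x9e

9e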